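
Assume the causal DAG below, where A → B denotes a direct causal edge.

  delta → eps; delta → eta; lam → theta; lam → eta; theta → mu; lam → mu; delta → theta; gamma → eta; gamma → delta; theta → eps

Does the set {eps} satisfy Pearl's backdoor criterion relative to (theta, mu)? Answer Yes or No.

No

Backdoor paths from theta to mu (paths whose first edge points into theta):
  P1: theta <- lam -> mu
  P2: theta <- delta <- gamma -> eta <- lam -> mu
  P3: theta <- delta -> eta <- lam -> mu
Condition 1 (no descendant of theta in the set): FAILS — eps is a descendant of theta.
Condition 2 (every backdoor path blocked by {eps}):
  P1: open — no interior node is in the conditioning set.
  P2: blocked at collider eta (neither it nor any descendant is in the conditioning set).
  P3: blocked at collider eta (neither it nor any descendant is in the conditioning set).
{eps} does not satisfy the backdoor criterion.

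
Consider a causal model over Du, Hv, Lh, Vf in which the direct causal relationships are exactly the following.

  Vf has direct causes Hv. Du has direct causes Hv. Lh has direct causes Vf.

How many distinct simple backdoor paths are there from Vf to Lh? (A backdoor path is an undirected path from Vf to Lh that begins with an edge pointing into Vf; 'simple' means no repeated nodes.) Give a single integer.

0

A backdoor path from Vf to Lh is any simple undirected path whose first edge points into Vf (i.e. leaves Vf via a parent).
Parents of Vf: {Hv}.
No simple path from any parent of Vf reaches Lh without revisiting Vf, so there are no backdoor paths.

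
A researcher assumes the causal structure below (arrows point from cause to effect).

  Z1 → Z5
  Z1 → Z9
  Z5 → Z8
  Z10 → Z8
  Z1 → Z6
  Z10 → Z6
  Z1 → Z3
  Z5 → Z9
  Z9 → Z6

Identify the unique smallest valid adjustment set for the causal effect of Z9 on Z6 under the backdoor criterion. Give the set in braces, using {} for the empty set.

{Z1}

Variables eligible for adjustment (non-descendants of Z9, excluding Z9 and Z6): {Z1, Z10, Z3, Z5, Z8}.
Backdoor paths from Z9 to Z6:
  P1: Z9 <- Z1 -> Z5 -> Z8 <- Z10 -> Z6
  P2: Z9 <- Z1 -> Z6
  P3: Z9 <- Z5 <- Z1 -> Z6
  P4: Z9 <- Z5 -> Z8 <- Z10 -> Z6
The empty set is not sufficient: P2 (Z9 <- Z1 -> Z6) has no collider blocking it and no conditioned non-collider, so it is open.
Try {Z1}:
  P1: blocked at fork node Z1 ∈ conditioning set.
  P2: blocked at fork node Z1 ∈ conditioning set.
  P3: blocked at fork node Z1 ∈ conditioning set.
  P4: blocked at collider Z8 (neither it nor any descendant is in the conditioning set).
{Z1} contains no descendant of Z9 and blocks every backdoor path.
No other singleton works — e.g. {Z10} leaves P2 open — so {Z1} is the unique smallest valid adjustment set.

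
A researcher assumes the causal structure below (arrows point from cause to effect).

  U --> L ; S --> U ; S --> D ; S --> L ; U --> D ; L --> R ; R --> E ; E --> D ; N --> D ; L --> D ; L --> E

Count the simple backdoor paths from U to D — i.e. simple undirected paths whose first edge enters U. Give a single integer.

4

A backdoor path from U to D is any simple undirected path whose first edge points into U (i.e. leaves U via a parent).
Parents of U: {S}.
Enumerating:
  P1: U <- S -> L -> R -> E -> D
  P2: U <- S -> L -> E -> D
  P3: U <- S -> L -> D
  P4: U <- S -> D
That exhausts the simple backdoor paths. Count: 4.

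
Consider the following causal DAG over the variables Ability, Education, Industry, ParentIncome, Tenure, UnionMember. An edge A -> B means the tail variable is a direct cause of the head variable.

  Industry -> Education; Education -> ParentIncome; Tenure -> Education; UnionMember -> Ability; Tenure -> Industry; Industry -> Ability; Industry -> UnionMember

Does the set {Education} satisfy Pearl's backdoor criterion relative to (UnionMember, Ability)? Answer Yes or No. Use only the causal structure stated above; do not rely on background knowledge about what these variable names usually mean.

No

Backdoor paths from UnionMember to Ability (paths whose first edge points into UnionMember):
  P1: UnionMember <- Industry -> Ability
Condition 1 (no descendant of UnionMember in the set): holds — descendants of UnionMember are {Ability}; none are in {Education}.
Condition 2 (every backdoor path blocked by {Education}):
  P1: open — no interior node is in the conditioning set.
{Education} does not satisfy the backdoor criterion.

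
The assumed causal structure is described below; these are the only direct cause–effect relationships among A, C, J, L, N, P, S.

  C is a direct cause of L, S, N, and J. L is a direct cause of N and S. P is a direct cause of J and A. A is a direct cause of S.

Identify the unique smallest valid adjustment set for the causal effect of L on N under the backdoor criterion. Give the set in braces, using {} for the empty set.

Variables eligible for adjustment (non-descendants of L, excluding L and N): {A, C, J, P}.
Backdoor paths from L to N:
  P1: L <- C -> N
The empty set is not sufficient: P1 (L <- C -> N) has no collider blocking it and no conditioned non-collider, so it is open.
Try {C}:
  P1: blocked at fork node C ∈ conditioning set.
{C} contains no descendant of L and blocks every backdoor path.
No other singleton works — e.g. {P} leaves P1 open — so {C} is the unique smallest valid adjustment set.

{C}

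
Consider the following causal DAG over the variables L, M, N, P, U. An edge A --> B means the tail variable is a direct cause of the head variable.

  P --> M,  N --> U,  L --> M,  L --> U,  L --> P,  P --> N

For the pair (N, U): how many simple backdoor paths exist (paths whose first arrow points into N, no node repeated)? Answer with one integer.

2

A backdoor path from N to U is any simple undirected path whose first edge points into N (i.e. leaves N via a parent).
Parents of N: {P}.
Enumerating:
  P1: N <- P <- L -> U
  P2: N <- P -> M <- L -> U
That exhausts the simple backdoor paths. Count: 2.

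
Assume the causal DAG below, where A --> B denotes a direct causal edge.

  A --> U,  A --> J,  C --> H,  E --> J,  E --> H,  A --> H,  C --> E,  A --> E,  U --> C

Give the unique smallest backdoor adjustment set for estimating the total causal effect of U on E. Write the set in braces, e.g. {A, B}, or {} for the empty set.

{A}

Variables eligible for adjustment (non-descendants of U, excluding U and E): {A}.
Backdoor paths from U to E:
  P1: U <- A -> E
  P2: U <- A -> H <- C -> E
  P3: U <- A -> H <- E
  P4: U <- A -> J <- E
The empty set is not sufficient: P1 (U <- A -> E) has no collider blocking it and no conditioned non-collider, so it is open.
Try {A}:
  P1: blocked at fork node A ∈ conditioning set.
  P2: blocked at fork node A ∈ conditioning set.
  P3: blocked at fork node A ∈ conditioning set.
  P4: blocked at fork node A ∈ conditioning set.
{A} contains no descendant of U and blocks every backdoor path.
{A} is the unique smallest valid adjustment set.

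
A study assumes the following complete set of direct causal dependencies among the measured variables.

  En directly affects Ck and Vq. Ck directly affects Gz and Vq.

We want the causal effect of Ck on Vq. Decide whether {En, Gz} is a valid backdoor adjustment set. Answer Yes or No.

No

Backdoor paths from Ck to Vq (paths whose first edge points into Ck):
  P1: Ck <- En -> Vq
Condition 1 (no descendant of Ck in the set): FAILS — Gz is a descendant of Ck.
Condition 2 (every backdoor path blocked by {En, Gz}):
  P1: blocked at fork node En ∈ conditioning set.
{En, Gz} does not satisfy the backdoor criterion.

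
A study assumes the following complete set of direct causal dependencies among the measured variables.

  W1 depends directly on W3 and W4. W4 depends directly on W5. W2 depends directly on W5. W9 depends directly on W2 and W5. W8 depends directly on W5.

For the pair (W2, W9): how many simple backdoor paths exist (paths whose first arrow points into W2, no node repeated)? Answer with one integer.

A backdoor path from W2 to W9 is any simple undirected path whose first edge points into W2 (i.e. leaves W2 via a parent).
Parents of W2: {W5}.
Enumerating:
  P1: W2 <- W5 -> W9
That exhausts the simple backdoor paths. Count: 1.

1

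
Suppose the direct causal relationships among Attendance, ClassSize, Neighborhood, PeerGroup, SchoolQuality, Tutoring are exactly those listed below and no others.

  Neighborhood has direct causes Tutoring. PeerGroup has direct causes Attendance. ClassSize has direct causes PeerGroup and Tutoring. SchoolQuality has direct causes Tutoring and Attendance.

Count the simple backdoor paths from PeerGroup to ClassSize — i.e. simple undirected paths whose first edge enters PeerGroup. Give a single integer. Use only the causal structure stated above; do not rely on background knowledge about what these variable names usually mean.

A backdoor path from PeerGroup to ClassSize is any simple undirected path whose first edge points into PeerGroup (i.e. leaves PeerGroup via a parent).
Parents of PeerGroup: {Attendance}.
Enumerating:
  P1: PeerGroup <- Attendance -> SchoolQuality <- Tutoring -> ClassSize
That exhausts the simple backdoor paths. Count: 1.

1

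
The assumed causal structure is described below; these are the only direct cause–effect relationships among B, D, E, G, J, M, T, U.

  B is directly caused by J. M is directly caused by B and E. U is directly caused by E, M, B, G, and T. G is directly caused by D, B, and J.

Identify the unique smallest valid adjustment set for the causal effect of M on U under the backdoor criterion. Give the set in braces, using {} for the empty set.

Variables eligible for adjustment (non-descendants of M, excluding M and U): {B, D, E, G, J, T}.
Backdoor paths from M to U:
  P1: M <- B <- J -> G -> U
  P2: M <- B -> G -> U
  P3: M <- B -> U
  P4: M <- E -> U
The empty set is not sufficient: P1 (M <- B <- J -> G -> U) has no collider blocking it and no conditioned non-collider, so it is open.
Try {B, E}:
  P1: blocked at chain node B ∈ conditioning set.
  P2: blocked at fork node B ∈ conditioning set.
  P3: blocked at fork node B ∈ conditioning set.
  P4: blocked at fork node E ∈ conditioning set.
{B, E} contains no descendant of M and blocks every backdoor path.
Every element of {B, E} is needed (dropping B leaves P1 open; dropping E leaves P4 open), so no proper subset is valid.
Among all size-2 subsets of the eligible variables, only {B, E} blocks every backdoor path, so it is the unique smallest valid adjustment set.

{B, E}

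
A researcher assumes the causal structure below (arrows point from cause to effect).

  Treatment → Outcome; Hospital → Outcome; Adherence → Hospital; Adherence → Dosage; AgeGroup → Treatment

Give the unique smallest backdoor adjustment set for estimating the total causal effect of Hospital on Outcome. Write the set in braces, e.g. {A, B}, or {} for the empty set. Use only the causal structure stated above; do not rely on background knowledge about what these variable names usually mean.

Variables eligible for adjustment (non-descendants of Hospital, excluding Hospital and Outcome): {Adherence, AgeGroup, Dosage, Treatment}.
Backdoor paths from Hospital to Outcome:
  (none)
With no backdoor paths the empty set already satisfies the criterion, and it is trivially minimal.

{}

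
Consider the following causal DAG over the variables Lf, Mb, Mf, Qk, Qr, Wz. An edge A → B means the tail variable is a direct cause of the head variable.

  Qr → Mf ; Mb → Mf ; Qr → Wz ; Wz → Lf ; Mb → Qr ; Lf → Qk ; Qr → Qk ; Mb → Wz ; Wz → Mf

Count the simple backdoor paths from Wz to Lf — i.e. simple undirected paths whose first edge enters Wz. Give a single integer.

A backdoor path from Wz to Lf is any simple undirected path whose first edge points into Wz (i.e. leaves Wz via a parent).
Parents of Wz: {Mb, Qr}.
Enumerating:
  P1: Wz <- Mb -> Qr -> Qk <- Lf
  P2: Wz <- Mb -> Mf <- Qr -> Qk <- Lf
  P3: Wz <- Qr -> Qk <- Lf
That exhausts the simple backdoor paths. Count: 3.

3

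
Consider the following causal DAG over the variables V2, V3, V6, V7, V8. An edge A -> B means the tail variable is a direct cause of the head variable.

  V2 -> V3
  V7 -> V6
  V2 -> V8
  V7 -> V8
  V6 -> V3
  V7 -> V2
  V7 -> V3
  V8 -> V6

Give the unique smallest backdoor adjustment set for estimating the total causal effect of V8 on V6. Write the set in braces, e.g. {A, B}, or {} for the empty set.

{V7}

Variables eligible for adjustment (non-descendants of V8, excluding V8 and V6): {V2, V7}.
Backdoor paths from V8 to V6:
  P1: V8 <- V7 -> V2 -> V3 <- V6
  P2: V8 <- V7 -> V6
  P3: V8 <- V7 -> V3 <- V6
  P4: V8 <- V2 <- V7 -> V6
  P5: V8 <- V2 <- V7 -> V3 <- V6
  P6: V8 <- V2 -> V3 <- V7 -> V6
  P7: V8 <- V2 -> V3 <- V6
The empty set is not sufficient: P2 (V8 <- V7 -> V6) has no collider blocking it and no conditioned non-collider, so it is open.
Try {V7}:
  P1: blocked at fork node V7 ∈ conditioning set.
  P2: blocked at fork node V7 ∈ conditioning set.
  P3: blocked at fork node V7 ∈ conditioning set.
  P4: blocked at fork node V7 ∈ conditioning set.
  P5: blocked at fork node V7 ∈ conditioning set.
  P6: blocked at collider V3 (neither it nor any descendant is in the conditioning set).
  P7: blocked at collider V3 (neither it nor any descendant is in the conditioning set).
{V7} contains no descendant of V8 and blocks every backdoor path.
No other singleton works — e.g. {V2} leaves P2 open — so {V7} is the unique smallest valid adjustment set.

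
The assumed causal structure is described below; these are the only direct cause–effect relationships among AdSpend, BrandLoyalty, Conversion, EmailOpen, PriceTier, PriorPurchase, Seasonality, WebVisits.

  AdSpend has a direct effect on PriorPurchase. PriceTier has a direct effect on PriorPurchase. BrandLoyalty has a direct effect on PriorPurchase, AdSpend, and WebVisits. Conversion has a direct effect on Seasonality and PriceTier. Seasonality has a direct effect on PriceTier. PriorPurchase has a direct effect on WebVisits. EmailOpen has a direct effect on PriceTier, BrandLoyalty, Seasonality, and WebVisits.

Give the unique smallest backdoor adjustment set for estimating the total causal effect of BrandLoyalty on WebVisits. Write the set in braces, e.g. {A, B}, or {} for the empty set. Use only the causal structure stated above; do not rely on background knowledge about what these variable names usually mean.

{EmailOpen}

Variables eligible for adjustment (non-descendants of BrandLoyalty, excluding BrandLoyalty and WebVisits): {Conversion, EmailOpen, PriceTier, Seasonality}.
Backdoor paths from BrandLoyalty to WebVisits:
  P1: BrandLoyalty <- EmailOpen -> Seasonality <- Conversion -> PriceTier -> PriorPurchase -> WebVisits
  P2: BrandLoyalty <- EmailOpen -> Seasonality -> PriceTier -> PriorPurchase -> WebVisits
  P3: BrandLoyalty <- EmailOpen -> PriceTier -> PriorPurchase -> WebVisits
  P4: BrandLoyalty <- EmailOpen -> WebVisits
The empty set is not sufficient: P2 (BrandLoyalty <- EmailOpen -> Seasonality -> PriceTier -> PriorPurchase -> WebVisits) has no collider blocking it and no conditioned non-collider, so it is open.
Try {EmailOpen}:
  P1: blocked at fork node EmailOpen ∈ conditioning set.
  P2: blocked at fork node EmailOpen ∈ conditioning set.
  P3: blocked at fork node EmailOpen ∈ conditioning set.
  P4: blocked at fork node EmailOpen ∈ conditioning set.
{EmailOpen} contains no descendant of BrandLoyalty and blocks every backdoor path.
No other singleton works — e.g. {Conversion} leaves P2 open — so {EmailOpen} is the unique smallest valid adjustment set.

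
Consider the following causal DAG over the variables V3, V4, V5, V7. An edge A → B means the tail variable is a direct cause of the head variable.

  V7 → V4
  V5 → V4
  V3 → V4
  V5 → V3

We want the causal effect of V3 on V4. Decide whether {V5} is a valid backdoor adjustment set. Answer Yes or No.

Yes

Backdoor paths from V3 to V4 (paths whose first edge points into V3):
  P1: V3 <- V5 -> V4
Condition 1 (no descendant of V3 in the set): holds — descendants of V3 are {V4}; none are in {V5}.
Condition 2 (every backdoor path blocked by {V5}):
  P1: blocked at fork node V5 ∈ conditioning set.
{V5} satisfies the backdoor criterion.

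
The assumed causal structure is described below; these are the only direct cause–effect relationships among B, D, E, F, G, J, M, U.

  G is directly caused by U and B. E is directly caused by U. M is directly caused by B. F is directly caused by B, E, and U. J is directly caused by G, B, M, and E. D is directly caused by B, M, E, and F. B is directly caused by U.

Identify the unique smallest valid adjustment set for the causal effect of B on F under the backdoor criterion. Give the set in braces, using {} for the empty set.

Variables eligible for adjustment (non-descendants of B, excluding B and F): {E, U}.
Backdoor paths from B to F:
  P1: B <- U -> G -> J <- E -> F
  P2: B <- U -> G -> J <- E -> D <- F
  P3: B <- U -> G -> J <- M -> D <- E -> F
  P4: B <- U -> G -> J <- M -> D <- F
  P5: B <- U -> E -> F
  P6: B <- U -> E -> D <- F
  P7: B <- U -> E -> J <- M -> D <- F
  P8: B <- U -> F
The empty set is not sufficient: P5 (B <- U -> E -> F) has no collider blocking it and no conditioned non-collider, so it is open.
Try {U}:
  P1: blocked at fork node U ∈ conditioning set.
  P2: blocked at fork node U ∈ conditioning set.
  P3: blocked at fork node U ∈ conditioning set.
  P4: blocked at fork node U ∈ conditioning set.
  P5: blocked at fork node U ∈ conditioning set.
  P6: blocked at fork node U ∈ conditioning set.
  P7: blocked at fork node U ∈ conditioning set.
  P8: blocked at fork node U ∈ conditioning set.
{U} contains no descendant of B and blocks every backdoor path.
No other singleton works — e.g. {E} leaves P8 open — so {U} is the unique smallest valid adjustment set.

{U}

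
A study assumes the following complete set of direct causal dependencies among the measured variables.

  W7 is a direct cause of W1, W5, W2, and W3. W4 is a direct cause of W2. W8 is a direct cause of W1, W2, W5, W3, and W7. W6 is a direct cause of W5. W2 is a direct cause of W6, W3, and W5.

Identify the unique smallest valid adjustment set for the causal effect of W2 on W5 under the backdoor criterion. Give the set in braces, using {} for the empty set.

Variables eligible for adjustment (non-descendants of W2, excluding W2 and W5): {W1, W4, W7, W8}.
Backdoor paths from W2 to W5:
  P1: W2 <- W8 -> W7 -> W5
  P2: W2 <- W8 -> W1 <- W7 -> W5
  P3: W2 <- W8 -> W3 <- W7 -> W5
  P4: W2 <- W8 -> W5
  P5: W2 <- W7 <- W8 -> W5
  P6: W2 <- W7 -> W1 <- W8 -> W5
  P7: W2 <- W7 -> W3 <- W8 -> W5
  P8: W2 <- W7 -> W5
The empty set is not sufficient: P1 (W2 <- W8 -> W7 -> W5) has no collider blocking it and no conditioned non-collider, so it is open.
Try {W7, W8}:
  P1: blocked at fork node W8 ∈ conditioning set.
  P2: blocked at fork node W8 ∈ conditioning set.
  P3: blocked at fork node W8 ∈ conditioning set.
  P4: blocked at fork node W8 ∈ conditioning set.
  P5: blocked at chain node W7 ∈ conditioning set.
  P6: blocked at fork node W7 ∈ conditioning set.
  P7: blocked at fork node W7 ∈ conditioning set.
  P8: blocked at fork node W7 ∈ conditioning set.
{W7, W8} contains no descendant of W2 and blocks every backdoor path.
Every element of {W7, W8} is needed (dropping W7 leaves P8 open; dropping W8 leaves P4 open), so no proper subset is valid.
Among all size-2 subsets of the eligible variables, only {W7, W8} blocks every backdoor path, so it is the unique smallest valid adjustment set.

{W7, W8}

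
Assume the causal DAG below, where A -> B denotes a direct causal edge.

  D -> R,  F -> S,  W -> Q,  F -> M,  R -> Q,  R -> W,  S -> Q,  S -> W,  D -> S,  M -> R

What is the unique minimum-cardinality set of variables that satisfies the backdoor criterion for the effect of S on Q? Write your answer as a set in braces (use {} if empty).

Variables eligible for adjustment (non-descendants of S, excluding S and Q): {D, F, M, R}.
Backdoor paths from S to Q:
  P1: S <- F -> M -> R -> W -> Q
  P2: S <- F -> M -> R -> Q
  P3: S <- D -> R -> W -> Q
  P4: S <- D -> R -> Q
The empty set is not sufficient: P1 (S <- F -> M -> R -> W -> Q) has no collider blocking it and no conditioned non-collider, so it is open.
Try {R}:
  P1: blocked at chain node R ∈ conditioning set.
  P2: blocked at chain node R ∈ conditioning set.
  P3: blocked at chain node R ∈ conditioning set.
  P4: blocked at chain node R ∈ conditioning set.
{R} contains no descendant of S and blocks every backdoor path.
No other singleton works — e.g. {F} leaves P3 open — so {R} is the unique smallest valid adjustment set.

{R}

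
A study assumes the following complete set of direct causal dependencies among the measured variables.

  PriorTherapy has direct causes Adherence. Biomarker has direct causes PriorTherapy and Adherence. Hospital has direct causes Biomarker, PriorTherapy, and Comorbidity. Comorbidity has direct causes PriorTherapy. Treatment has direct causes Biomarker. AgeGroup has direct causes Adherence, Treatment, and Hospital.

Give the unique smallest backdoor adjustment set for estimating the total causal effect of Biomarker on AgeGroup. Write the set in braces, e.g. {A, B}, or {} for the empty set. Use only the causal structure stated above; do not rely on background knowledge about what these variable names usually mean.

{Adherence, PriorTherapy}

Variables eligible for adjustment (non-descendants of Biomarker, excluding Biomarker and AgeGroup): {Adherence, Comorbidity, PriorTherapy}.
Backdoor paths from Biomarker to AgeGroup:
  P1: Biomarker <- Adherence -> PriorTherapy -> Comorbidity -> Hospital -> AgeGroup
  P2: Biomarker <- Adherence -> PriorTherapy -> Hospital -> AgeGroup
  P3: Biomarker <- Adherence -> AgeGroup
  P4: Biomarker <- PriorTherapy <- Adherence -> AgeGroup
  P5: Biomarker <- PriorTherapy -> Comorbidity -> Hospital -> AgeGroup
  P6: Biomarker <- PriorTherapy -> Hospital -> AgeGroup
The empty set is not sufficient: P1 (Biomarker <- Adherence -> PriorTherapy -> Comorbidity -> Hospital -> AgeGroup) has no collider blocking it and no conditioned non-collider, so it is open.
Try {Adherence, PriorTherapy}:
  P1: blocked at fork node Adherence ∈ conditioning set.
  P2: blocked at fork node Adherence ∈ conditioning set.
  P3: blocked at fork node Adherence ∈ conditioning set.
  P4: blocked at chain node PriorTherapy ∈ conditioning set.
  P5: blocked at fork node PriorTherapy ∈ conditioning set.
  P6: blocked at fork node PriorTherapy ∈ conditioning set.
{Adherence, PriorTherapy} contains no descendant of Biomarker and blocks every backdoor path.
Every element of {Adherence, PriorTherapy} is needed (dropping Adherence leaves P3 open; dropping PriorTherapy leaves P5 open), so no proper subset is valid.
Among all size-2 subsets of the eligible variables, only {Adherence, PriorTherapy} blocks every backdoor path, so it is the unique smallest valid adjustment set.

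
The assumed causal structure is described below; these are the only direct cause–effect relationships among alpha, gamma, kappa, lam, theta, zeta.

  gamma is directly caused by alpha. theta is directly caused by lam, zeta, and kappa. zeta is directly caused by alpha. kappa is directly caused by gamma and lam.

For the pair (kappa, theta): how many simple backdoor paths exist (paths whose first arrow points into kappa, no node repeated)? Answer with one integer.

A backdoor path from kappa to theta is any simple undirected path whose first edge points into kappa (i.e. leaves kappa via a parent).
Parents of kappa: {gamma, lam}.
Enumerating:
  P1: kappa <- lam -> theta
  P2: kappa <- gamma <- alpha -> zeta -> theta
That exhausts the simple backdoor paths. Count: 2.

2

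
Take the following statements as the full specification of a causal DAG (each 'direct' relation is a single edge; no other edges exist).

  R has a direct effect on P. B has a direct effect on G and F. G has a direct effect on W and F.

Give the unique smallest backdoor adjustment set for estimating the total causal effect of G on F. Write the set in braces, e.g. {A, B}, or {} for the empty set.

{B}

Variables eligible for adjustment (non-descendants of G, excluding G and F): {B, P, R}.
Backdoor paths from G to F:
  P1: G <- B -> F
The empty set is not sufficient: P1 (G <- B -> F) has no collider blocking it and no conditioned non-collider, so it is open.
Try {B}:
  P1: blocked at fork node B ∈ conditioning set.
{B} contains no descendant of G and blocks every backdoor path.
No other singleton works — e.g. {R} leaves P1 open — so {B} is the unique smallest valid adjustment set.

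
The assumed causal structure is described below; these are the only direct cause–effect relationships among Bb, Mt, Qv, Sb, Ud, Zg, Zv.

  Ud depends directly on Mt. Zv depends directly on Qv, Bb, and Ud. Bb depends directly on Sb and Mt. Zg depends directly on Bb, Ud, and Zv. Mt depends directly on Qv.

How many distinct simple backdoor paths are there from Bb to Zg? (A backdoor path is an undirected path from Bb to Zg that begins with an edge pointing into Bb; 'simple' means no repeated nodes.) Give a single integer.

4

A backdoor path from Bb to Zg is any simple undirected path whose first edge points into Bb (i.e. leaves Bb via a parent).
Parents of Bb: {Mt, Sb}.
Enumerating:
  P1: Bb <- Mt <- Qv -> Zv <- Ud -> Zg
  P2: Bb <- Mt <- Qv -> Zv -> Zg
  P3: Bb <- Mt -> Ud -> Zv -> Zg
  P4: Bb <- Mt -> Ud -> Zg
That exhausts the simple backdoor paths. Count: 4.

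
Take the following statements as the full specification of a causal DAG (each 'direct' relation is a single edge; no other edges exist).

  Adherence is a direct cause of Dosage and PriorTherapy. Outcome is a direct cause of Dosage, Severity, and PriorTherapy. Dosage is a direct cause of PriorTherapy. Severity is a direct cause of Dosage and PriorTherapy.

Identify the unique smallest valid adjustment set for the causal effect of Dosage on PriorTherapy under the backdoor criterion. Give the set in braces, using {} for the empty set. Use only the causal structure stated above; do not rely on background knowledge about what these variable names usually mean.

Variables eligible for adjustment (non-descendants of Dosage, excluding Dosage and PriorTherapy): {Adherence, Outcome, Severity}.
Backdoor paths from Dosage to PriorTherapy:
  P1: Dosage <- Outcome -> Severity -> PriorTherapy
  P2: Dosage <- Outcome -> PriorTherapy
  P3: Dosage <- Severity <- Outcome -> PriorTherapy
  P4: Dosage <- Severity -> PriorTherapy
  P5: Dosage <- Adherence -> PriorTherapy
The empty set is not sufficient: P1 (Dosage <- Outcome -> Severity -> PriorTherapy) has no collider blocking it and no conditioned non-collider, so it is open.
Try {Adherence, Outcome, Severity}:
  P1: blocked at fork node Outcome ∈ conditioning set.
  P2: blocked at fork node Outcome ∈ conditioning set.
  P3: blocked at chain node Severity ∈ conditioning set.
  P4: blocked at fork node Severity ∈ conditioning set.
  P5: blocked at fork node Adherence ∈ conditioning set.
{Adherence, Outcome, Severity} contains no descendant of Dosage and blocks every backdoor path.
Every element of {Adherence, Outcome, Severity} is needed (dropping Adherence leaves P5 open; dropping Outcome leaves P2 open; dropping Severity leaves P4 open), so no proper subset is valid.
Among all size-3 subsets of the eligible variables, only {Adherence, Outcome, Severity} blocks every backdoor path, so it is the unique smallest valid adjustment set.

{Adherence, Outcome, Severity}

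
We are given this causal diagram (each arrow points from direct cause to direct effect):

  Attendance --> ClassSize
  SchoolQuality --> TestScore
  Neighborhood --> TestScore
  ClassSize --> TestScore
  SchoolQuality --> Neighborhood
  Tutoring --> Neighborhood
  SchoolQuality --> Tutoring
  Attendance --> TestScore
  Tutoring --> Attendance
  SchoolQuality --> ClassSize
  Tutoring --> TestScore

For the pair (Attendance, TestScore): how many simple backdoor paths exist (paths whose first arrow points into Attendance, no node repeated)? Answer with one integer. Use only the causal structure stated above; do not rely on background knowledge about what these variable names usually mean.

7

A backdoor path from Attendance to TestScore is any simple undirected path whose first edge points into Attendance (i.e. leaves Attendance via a parent).
Parents of Attendance: {Tutoring}.
Enumerating:
  P1: Attendance <- Tutoring <- SchoolQuality -> Neighborhood -> TestScore
  P2: Attendance <- Tutoring <- SchoolQuality -> ClassSize -> TestScore
  P3: Attendance <- Tutoring <- SchoolQuality -> TestScore
  P4: Attendance <- Tutoring -> Neighborhood <- SchoolQuality -> ClassSize -> TestScore
  P5: Attendance <- Tutoring -> Neighborhood <- SchoolQuality -> TestScore
  P6: Attendance <- Tutoring -> Neighborhood -> TestScore
  P7: Attendance <- Tutoring -> TestScore
That exhausts the simple backdoor paths. Count: 7.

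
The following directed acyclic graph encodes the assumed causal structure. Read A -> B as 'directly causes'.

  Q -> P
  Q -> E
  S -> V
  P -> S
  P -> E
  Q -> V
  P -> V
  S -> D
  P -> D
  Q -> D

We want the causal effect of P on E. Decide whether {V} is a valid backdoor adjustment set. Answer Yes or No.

No

Backdoor paths from P to E (paths whose first edge points into P):
  P1: P <- Q -> E
Condition 1 (no descendant of P in the set): FAILS — V is a descendant of P.
Condition 2 (every backdoor path blocked by {V}):
  P1: open — no interior node is in the conditioning set.
{V} does not satisfy the backdoor criterion.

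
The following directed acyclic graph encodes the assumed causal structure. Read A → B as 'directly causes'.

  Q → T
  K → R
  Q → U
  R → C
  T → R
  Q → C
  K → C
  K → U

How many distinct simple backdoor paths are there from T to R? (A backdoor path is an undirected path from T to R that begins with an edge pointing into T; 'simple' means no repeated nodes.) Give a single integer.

4

A backdoor path from T to R is any simple undirected path whose first edge points into T (i.e. leaves T via a parent).
Parents of T: {Q}.
Enumerating:
  P1: T <- Q -> U <- K -> R
  P2: T <- Q -> U <- K -> C <- R
  P3: T <- Q -> C <- K -> R
  P4: T <- Q -> C <- R
That exhausts the simple backdoor paths. Count: 4.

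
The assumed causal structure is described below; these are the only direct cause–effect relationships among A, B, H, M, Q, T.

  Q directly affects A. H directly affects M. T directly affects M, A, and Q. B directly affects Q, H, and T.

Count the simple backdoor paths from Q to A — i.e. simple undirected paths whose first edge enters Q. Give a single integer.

3

A backdoor path from Q to A is any simple undirected path whose first edge points into Q (i.e. leaves Q via a parent).
Parents of Q: {B, T}.
Enumerating:
  P1: Q <- B -> T -> A
  P2: Q <- B -> H -> M <- T -> A
  P3: Q <- T -> A
That exhausts the simple backdoor paths. Count: 3.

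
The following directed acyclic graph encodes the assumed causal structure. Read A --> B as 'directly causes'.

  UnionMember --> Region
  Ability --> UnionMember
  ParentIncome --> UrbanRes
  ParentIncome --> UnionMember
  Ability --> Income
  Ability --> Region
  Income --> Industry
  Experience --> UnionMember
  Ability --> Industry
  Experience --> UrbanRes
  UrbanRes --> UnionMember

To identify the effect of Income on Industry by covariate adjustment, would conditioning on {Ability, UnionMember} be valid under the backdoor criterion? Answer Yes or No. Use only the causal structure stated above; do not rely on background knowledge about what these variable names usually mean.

Yes

Backdoor paths from Income to Industry (paths whose first edge points into Income):
  P1: Income <- Ability -> Industry
Condition 1 (no descendant of Income in the set): holds — descendants of Income are {Industry}; none are in {Ability, UnionMember}.
Condition 2 (every backdoor path blocked by {Ability, UnionMember}):
  P1: blocked at fork node Ability ∈ conditioning set.
{Ability, UnionMember} satisfies the backdoor criterion.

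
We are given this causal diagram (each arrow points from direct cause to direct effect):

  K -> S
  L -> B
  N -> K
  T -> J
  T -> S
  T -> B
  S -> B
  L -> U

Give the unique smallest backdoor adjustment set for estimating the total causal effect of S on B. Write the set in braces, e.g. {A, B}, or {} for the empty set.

{T}

Variables eligible for adjustment (non-descendants of S, excluding S and B): {J, K, L, N, T, U}.
Backdoor paths from S to B:
  P1: S <- T -> B
The empty set is not sufficient: P1 (S <- T -> B) has no collider blocking it and no conditioned non-collider, so it is open.
Try {T}:
  P1: blocked at fork node T ∈ conditioning set.
{T} contains no descendant of S and blocks every backdoor path.
No other singleton works — e.g. {N} leaves P1 open — so {T} is the unique smallest valid adjustment set.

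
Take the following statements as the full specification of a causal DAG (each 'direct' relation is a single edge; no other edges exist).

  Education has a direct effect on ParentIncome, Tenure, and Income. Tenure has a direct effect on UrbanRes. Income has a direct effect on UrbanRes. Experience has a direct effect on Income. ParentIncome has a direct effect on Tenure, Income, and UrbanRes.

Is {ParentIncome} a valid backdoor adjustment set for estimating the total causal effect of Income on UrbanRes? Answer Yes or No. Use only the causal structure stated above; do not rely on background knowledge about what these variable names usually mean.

No

Backdoor paths from Income to UrbanRes (paths whose first edge points into Income):
  P1: Income <- Education -> ParentIncome -> Tenure -> UrbanRes
  P2: Income <- Education -> ParentIncome -> UrbanRes
  P3: Income <- Education -> Tenure <- ParentIncome -> UrbanRes
  P4: Income <- Education -> Tenure -> UrbanRes
  P5: Income <- ParentIncome <- Education -> Tenure -> UrbanRes
  P6: Income <- ParentIncome -> Tenure -> UrbanRes
  P7: Income <- ParentIncome -> UrbanRes
Condition 1 (no descendant of Income in the set): holds — descendants of Income are {UrbanRes}; none are in {ParentIncome}.
Condition 2 (every backdoor path blocked by {ParentIncome}):
  P1: blocked at chain node ParentIncome ∈ conditioning set.
  P2: blocked at chain node ParentIncome ∈ conditioning set.
  P3: blocked at collider Tenure (neither it nor any descendant is in the conditioning set).
  P4: open — no interior node is in the conditioning set.
  P5: blocked at chain node ParentIncome ∈ conditioning set.
  P6: blocked at fork node ParentIncome ∈ conditioning set.
  P7: blocked at fork node ParentIncome ∈ conditioning set.
{ParentIncome} does not satisfy the backdoor criterion.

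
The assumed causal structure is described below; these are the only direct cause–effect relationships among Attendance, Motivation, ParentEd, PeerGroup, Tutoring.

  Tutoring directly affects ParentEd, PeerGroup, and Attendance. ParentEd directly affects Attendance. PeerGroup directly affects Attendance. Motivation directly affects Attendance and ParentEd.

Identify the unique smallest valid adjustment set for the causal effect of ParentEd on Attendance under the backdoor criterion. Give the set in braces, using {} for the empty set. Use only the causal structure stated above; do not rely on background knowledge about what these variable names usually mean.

{Motivation, Tutoring}

Variables eligible for adjustment (non-descendants of ParentEd, excluding ParentEd and Attendance): {Motivation, PeerGroup, Tutoring}.
Backdoor paths from ParentEd to Attendance:
  P1: ParentEd <- Tutoring -> PeerGroup -> Attendance
  P2: ParentEd <- Tutoring -> Attendance
  P3: ParentEd <- Motivation -> Attendance
The empty set is not sufficient: P1 (ParentEd <- Tutoring -> PeerGroup -> Attendance) has no collider blocking it and no conditioned non-collider, so it is open.
Try {Motivation, Tutoring}:
  P1: blocked at fork node Tutoring ∈ conditioning set.
  P2: blocked at fork node Tutoring ∈ conditioning set.
  P3: blocked at fork node Motivation ∈ conditioning set.
{Motivation, Tutoring} contains no descendant of ParentEd and blocks every backdoor path.
Every element of {Motivation, Tutoring} is needed (dropping Motivation leaves P3 open; dropping Tutoring leaves P1 open), so no proper subset is valid.
Among all size-2 subsets of the eligible variables, only {Motivation, Tutoring} blocks every backdoor path, so it is the unique smallest valid adjustment set.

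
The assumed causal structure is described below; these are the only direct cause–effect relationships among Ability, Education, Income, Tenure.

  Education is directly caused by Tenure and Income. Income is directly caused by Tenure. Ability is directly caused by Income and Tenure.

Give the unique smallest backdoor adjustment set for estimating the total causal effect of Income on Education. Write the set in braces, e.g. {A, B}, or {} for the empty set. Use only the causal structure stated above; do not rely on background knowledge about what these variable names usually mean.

{Tenure}

Variables eligible for adjustment (non-descendants of Income, excluding Income and Education): {Tenure}.
Backdoor paths from Income to Education:
  P1: Income <- Tenure -> Education
The empty set is not sufficient: P1 (Income <- Tenure -> Education) has no collider blocking it and no conditioned non-collider, so it is open.
Try {Tenure}:
  P1: blocked at fork node Tenure ∈ conditioning set.
{Tenure} contains no descendant of Income and blocks every backdoor path.
{Tenure} is the unique smallest valid adjustment set.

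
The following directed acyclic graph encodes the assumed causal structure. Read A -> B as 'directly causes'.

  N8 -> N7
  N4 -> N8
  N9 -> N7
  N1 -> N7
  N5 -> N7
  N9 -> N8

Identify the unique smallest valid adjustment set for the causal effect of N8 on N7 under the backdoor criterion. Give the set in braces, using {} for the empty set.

{N9}

Variables eligible for adjustment (non-descendants of N8, excluding N8 and N7): {N1, N4, N5, N9}.
Backdoor paths from N8 to N7:
  P1: N8 <- N9 -> N7
The empty set is not sufficient: P1 (N8 <- N9 -> N7) has no collider blocking it and no conditioned non-collider, so it is open.
Try {N9}:
  P1: blocked at fork node N9 ∈ conditioning set.
{N9} contains no descendant of N8 and blocks every backdoor path.
No other singleton works — e.g. {N4} leaves P1 open — so {N9} is the unique smallest valid adjustment set.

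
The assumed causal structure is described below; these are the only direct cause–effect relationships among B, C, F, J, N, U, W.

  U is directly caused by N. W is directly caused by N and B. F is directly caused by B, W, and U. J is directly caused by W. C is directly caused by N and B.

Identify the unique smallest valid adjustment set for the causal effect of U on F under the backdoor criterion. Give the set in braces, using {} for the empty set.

{N}

Variables eligible for adjustment (non-descendants of U, excluding U and F): {B, C, J, N, W}.
Backdoor paths from U to F:
  P1: U <- N -> W <- B -> F
  P2: U <- N -> W -> F
  P3: U <- N -> C <- B -> W -> F
  P4: U <- N -> C <- B -> F
The empty set is not sufficient: P2 (U <- N -> W -> F) has no collider blocking it and no conditioned non-collider, so it is open.
Try {N}:
  P1: blocked at fork node N ∈ conditioning set.
  P2: blocked at fork node N ∈ conditioning set.
  P3: blocked at fork node N ∈ conditioning set.
  P4: blocked at fork node N ∈ conditioning set.
{N} contains no descendant of U and blocks every backdoor path.
No other singleton works — e.g. {B} leaves P2 open — so {N} is the unique smallest valid adjustment set.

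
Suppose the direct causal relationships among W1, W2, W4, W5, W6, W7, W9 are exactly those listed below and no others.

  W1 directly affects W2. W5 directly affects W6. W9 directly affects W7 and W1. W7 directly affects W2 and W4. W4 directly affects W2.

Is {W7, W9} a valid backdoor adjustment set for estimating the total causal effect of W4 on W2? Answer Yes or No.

Backdoor paths from W4 to W2 (paths whose first edge points into W4):
  P1: W4 <- W7 <- W9 -> W1 -> W2
  P2: W4 <- W7 -> W2
Condition 1 (no descendant of W4 in the set): holds — descendants of W4 are {W2}; none are in {W7, W9}.
Condition 2 (every backdoor path blocked by {W7, W9}):
  P1: blocked at chain node W7 ∈ conditioning set.
  P2: blocked at fork node W7 ∈ conditioning set.
{W7, W9} satisfies the backdoor criterion.

Yes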